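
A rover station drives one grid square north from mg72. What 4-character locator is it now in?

Latitude square 2; +1 → 3.
The longitude characters are unchanged.

MG73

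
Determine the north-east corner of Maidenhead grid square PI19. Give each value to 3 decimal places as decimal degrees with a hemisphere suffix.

0.000° N, 124.000° E

Field P=15, I=8: +15·20° lon, +8·10° lat → SW at lon 120°, lat -10°.
Square 1, 9: +1·2° lon, +9·1° lat → SW at lon 122°, lat -1°.
Cell spans 2° lon × 1° lat. NE corner is SW corner plus one full cell.
latitude 0.000° N, longitude 124.000° E.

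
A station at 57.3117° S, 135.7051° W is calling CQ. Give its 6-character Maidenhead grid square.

CD22dq

Shift to the Maidenhead origin (180°W, 90°S): lon 44.2949, lat 32.6883.
Field: 44.2949/20 → 2 → C, 32.6883/10 → 3 → D; chars CD.
Square: 4.2949/2 → 2, 2.6883/1 → 2; chars 22.
Subsquare: 0.2949/0.0833333 → 3 → d, 0.6883/0.0416667 → 16 → q; chars dq.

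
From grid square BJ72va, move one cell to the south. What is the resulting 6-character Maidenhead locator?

BJ71vx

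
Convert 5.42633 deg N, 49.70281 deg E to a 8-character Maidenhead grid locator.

LJ45uk42

Add 180° to longitude and 90° to latitude: 229.70281, 95.42633.
Field: lon ⌊229.70281/20⌋ = 11 → L; lat ⌊95.42633/10⌋ = 9 → J.
Square: lon ⌊9.70281/2⌋ = 4; lat ⌊5.42633/1⌋ = 5.
Subsquare: lon ⌊1.70281/0.0833333⌋ = 20 → u; lat ⌊0.42633/0.0416667⌋ = 10 → k.
Extended square: lon ⌊0.03614/0.00833333⌋ = 4; lat ⌊0.00966/0.00416667⌋ = 2.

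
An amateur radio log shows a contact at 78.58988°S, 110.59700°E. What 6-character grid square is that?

OB51hj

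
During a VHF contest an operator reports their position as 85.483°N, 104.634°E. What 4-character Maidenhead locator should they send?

OR25

Offset from 180°W / 90°S: lon 284.63°, lat 175.48°.
Field: lon ⌊284.63/20⌋ = 14 → O; lat ⌊175.48/10⌋ = 17 → R.
Square: lon ⌊4.63/2⌋ = 2; lat ⌊5.48/1⌋ = 5.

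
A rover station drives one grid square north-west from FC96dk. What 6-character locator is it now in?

FC96cl

Longitude subsquare d = 3; −1 → 2 = c.
Latitude subsquare k = 10; +1 → 11 = l.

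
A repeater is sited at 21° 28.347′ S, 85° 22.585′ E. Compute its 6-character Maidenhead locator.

Offset from 180°W / 90°S: lon 265.3764°, lat 68.5276°.
Field: 265.3764/20 → 13 → N, 68.5276/10 → 6 → G; chars NG.
Square: 5.3764/2 → 2, 8.5276/1 → 8; chars 28.
Subsquare: 1.3764/0.0833333 → 16 → q, 0.5276/0.0416667 → 12 → m; chars qm.

NG28qm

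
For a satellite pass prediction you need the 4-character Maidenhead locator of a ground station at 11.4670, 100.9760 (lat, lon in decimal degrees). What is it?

OK01

Shift to the Maidenhead origin (180°W, 90°S): lon 280.98, lat 101.47.
Field: lon ⌊280.98/20⌋ = 14 → O; lat ⌊101.47/10⌋ = 10 → K.
Square: lon ⌊0.98/2⌋ = 0; lat ⌊1.47/1⌋ = 1.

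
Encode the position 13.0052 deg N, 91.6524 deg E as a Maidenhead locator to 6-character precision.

NK53ta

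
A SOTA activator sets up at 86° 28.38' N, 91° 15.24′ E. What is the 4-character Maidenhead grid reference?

NR56

Shift to the Maidenhead origin (180°W, 90°S): lon 271.25, lat 176.47.
Field: 271.25/20 → 13 → N, 176.47/10 → 17 → R; chars NR.
Square: 11.25/2 → 5, 6.47/1 → 6; chars 56.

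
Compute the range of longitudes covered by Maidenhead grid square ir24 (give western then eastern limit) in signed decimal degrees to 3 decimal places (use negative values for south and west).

Field I=8, R=17: +8·20° lon, +17·10° lat → SW at lon -20°, lat 80°.
Square 2, 4: +2·2° lon, +4·1° lat → SW at lon -16°, lat 84°.
Cell spans 2° lon × 1° lat.
west -16.000, east -14.000.

-16.000, -14.000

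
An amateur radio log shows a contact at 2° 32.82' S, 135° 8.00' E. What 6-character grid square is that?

PI77nk

Offset from 180°W / 90°S: lon 315.1333°, lat 87.4530°.
Field: 315.1333/20 → 15 → P, 87.4530/10 → 8 → I; chars PI.
Square: 15.1333/2 → 7, 7.4530/1 → 7; chars 77.
Subsquare: 1.1333/0.0833333 → 13 → n, 0.4530/0.0416667 → 10 → k; chars nk.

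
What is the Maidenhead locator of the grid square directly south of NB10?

Latitude square 0; −1 → -1, wraps to 9, carry into field.
Latitude field B = 1; −1 → 0 = A.
The longitude characters are unchanged.

NA19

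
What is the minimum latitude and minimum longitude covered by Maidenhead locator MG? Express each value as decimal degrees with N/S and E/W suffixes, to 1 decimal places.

30.0° S, 60.0° E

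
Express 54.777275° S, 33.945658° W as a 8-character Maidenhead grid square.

HD35af63

Add 180° to longitude and 90° to latitude: 146.05434, 35.22272.
Field (20°×10°, letters A–R): 146.05434/20 → 7 → H, 35.22272/10 → 3 → D; chars HD.
Square (2°×1°, digits 0–9): 6.05434/2 → 3, 5.22272/1 → 5; chars 35.
Subsquare (5′×2.5′, letters a–x): 0.05434/0.0833333 → 0 → a, 0.22272/0.0416667 → 5 → f; chars af.
Extended square (30″×15″, digits 0–9): 0.05434/0.00833333 → 6, 0.01439/0.00416667 → 3; chars 63.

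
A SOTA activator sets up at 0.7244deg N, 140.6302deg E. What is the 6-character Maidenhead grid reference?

Add 180° to longitude and 90° to latitude: 320.6302, 90.7244.
Field: 320.6302/20 → 16 → Q, 90.7244/10 → 9 → J; chars QJ.
Square: 0.6302/2 → 0, 0.7244/1 → 0; chars 00.
Subsquare: 0.6302/0.0833333 → 7 → h, 0.7244/0.0416667 → 17 → r; chars hr.

QJ00hr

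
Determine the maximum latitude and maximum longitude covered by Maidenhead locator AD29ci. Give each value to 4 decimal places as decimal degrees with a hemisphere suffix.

50.6250° S, 175.7500° W

Field A=0, D=3: +0·20° lon, +3·10° lat → SW at lon -180°, lat -60°.
Square 2, 9: +2·2° lon, +9·1° lat → SW at lon -176°, lat -51°.
Subsquare c=2, i=8: +2·0.0833333° lon, +8·0.0416667° lat → SW at lon -175.833°, lat -50.6667°.
Cell spans 0.0833333° lon × 0.0416667° lat. NE corner is SW corner plus one full cell.
latitude 50.6250° S, longitude 175.7500° W.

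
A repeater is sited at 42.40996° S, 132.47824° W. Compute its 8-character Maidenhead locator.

Shift to the Maidenhead origin (180°W, 90°S): lon 47.52176, lat 47.59004.
Field: lon ⌊47.52176/20⌋ = 2 → C; lat ⌊47.59004/10⌋ = 4 → E.
Square: lon ⌊7.52176/2⌋ = 3; lat ⌊7.59004/1⌋ = 7.
Subsquare: lon ⌊1.52176/0.0833333⌋ = 18 → s; lat ⌊0.59004/0.0416667⌋ = 14 → o.
Extended square: lon ⌊0.02176/0.00833333⌋ = 2; lat ⌊0.00671/0.00416667⌋ = 1.

CE37so21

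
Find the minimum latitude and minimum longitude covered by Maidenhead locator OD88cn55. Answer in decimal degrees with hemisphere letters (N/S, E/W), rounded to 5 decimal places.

51.43750° S, 116.20833° E

Field O=14, D=3: +14·20° lon, +3·10° lat → SW at lon 100°, lat -60°.
Square 8, 8: +8·2° lon, +8·1° lat → SW at lon 116°, lat -52°.
Subsquare c=2, n=13: +2·0.0833333° lon, +13·0.0416667° lat → SW at lon 116.167°, lat -51.4583°.
Extended square 5, 5: +5·0.00833333° lon, +5·0.00416667° lat → SW at lon 116.208°, lat -51.4375°.
latitude 51.43750° S, longitude 116.20833° E.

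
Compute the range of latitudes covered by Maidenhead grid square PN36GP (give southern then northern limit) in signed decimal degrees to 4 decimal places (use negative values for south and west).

46.6250, 46.6667

Field P=15, N=13: +15·20° lon, +13·10° lat → SW at lon 120°, lat 40°.
Square 3, 6: +3·2° lon, +6·1° lat → SW at lon 126°, lat 46°.
Subsquare g=6, p=15: +6·0.0833333° lon, +15·0.0416667° lat → SW at lon 126.5°, lat 46.625°.
Cell spans 0.0833333° lon × 0.0416667° lat.
south 46.6250, north 46.6667.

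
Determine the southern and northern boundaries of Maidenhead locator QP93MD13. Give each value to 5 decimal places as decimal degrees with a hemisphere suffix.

63.13750° N, 63.14167° N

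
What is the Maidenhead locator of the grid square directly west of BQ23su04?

BQ23ru94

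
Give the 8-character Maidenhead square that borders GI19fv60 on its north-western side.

GI19fv51

Longitude extended square 6; −1 → 5.
Latitude extended square 0; +1 → 1.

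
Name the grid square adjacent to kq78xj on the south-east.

KQ88ai

Longitude subsquare x = 23; +1 → 24, wraps to 0 = a, carry into square.
Longitude square 7; +1 → 8.
Latitude subsquare j = 9; −1 → 8 = i.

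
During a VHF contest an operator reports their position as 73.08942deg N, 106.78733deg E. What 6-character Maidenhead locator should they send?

OQ33jc

Shift to the Maidenhead origin (180°W, 90°S): lon 286.7873, lat 163.0894.
Field (20°×10°, letters A–R): 286.7873/20 → 14 → O, 163.0894/10 → 16 → Q; chars OQ.
Square (2°×1°, digits 0–9): 6.7873/2 → 3, 3.0894/1 → 3; chars 33.
Subsquare (5′×2.5′, letters a–x): 0.7873/0.0833333 → 9 → j, 0.0894/0.0416667 → 2 → c; chars jc.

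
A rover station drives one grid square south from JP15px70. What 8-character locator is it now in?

JP15pw79

Latitude extended square 0; −1 → -1, wraps to 9, carry into subsquare.
Latitude subsquare x = 23; −1 → 22 = w.
The longitude characters are unchanged.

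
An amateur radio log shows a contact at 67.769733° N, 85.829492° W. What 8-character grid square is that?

EP77cs04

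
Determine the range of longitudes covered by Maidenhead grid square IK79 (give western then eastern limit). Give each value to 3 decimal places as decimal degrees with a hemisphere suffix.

6.000° W, 4.000° W

Field I=8, K=10: +8·20° lon, +10·10° lat → SW at lon -20°, lat 10°.
Square 7, 9: +7·2° lon, +9·1° lat → SW at lon -6°, lat 19°.
Cell spans 2° lon × 1° lat.
west 6.000° W, east 4.000° W.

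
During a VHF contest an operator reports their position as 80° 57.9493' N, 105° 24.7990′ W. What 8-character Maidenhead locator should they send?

DR70hx01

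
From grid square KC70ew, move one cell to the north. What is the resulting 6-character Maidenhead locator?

Latitude subsquare w = 22; +1 → 23 = x.
The longitude characters are unchanged.

KC70ex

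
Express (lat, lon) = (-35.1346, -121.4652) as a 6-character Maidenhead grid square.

Shift to the Maidenhead origin (180°W, 90°S): lon 58.5348, lat 54.8654.
Field (20°×10°, letters A–R): lon ⌊58.5348/20⌋ = 2 → C; lat ⌊54.8654/10⌋ = 5 → F.
Square (2°×1°, digits 0–9): lon ⌊18.5348/2⌋ = 9; lat ⌊4.8654/1⌋ = 4.
Subsquare (5′×2.5′, letters a–x): lon ⌊0.5348/0.0833333⌋ = 6 → g; lat ⌊0.8654/0.0416667⌋ = 20 → u.

CF94gu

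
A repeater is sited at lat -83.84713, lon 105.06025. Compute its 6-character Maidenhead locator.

Shift to the Maidenhead origin (180°W, 90°S): lon 285.0602, lat 6.1529.
Field: lon ⌊285.0602/20⌋ = 14 → O; lat ⌊6.1529/10⌋ = 0 → A.
Square: lon ⌊5.0602/2⌋ = 2; lat ⌊6.1529/1⌋ = 6.
Subsquare: lon ⌊1.0602/0.0833333⌋ = 12 → m; lat ⌊0.1529/0.0416667⌋ = 3 → d.

OA26md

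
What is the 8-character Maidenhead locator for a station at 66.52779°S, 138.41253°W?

CC03tl03

Offset from 180°W / 90°S: lon 41.58747°, lat 23.47221°.
Field: lon ⌊41.58747/20⌋ = 2 → C; lat ⌊23.47221/10⌋ = 2 → C.
Square: lon ⌊1.58747/2⌋ = 0; lat ⌊3.47221/1⌋ = 3.
Subsquare: lon ⌊1.58747/0.0833333⌋ = 19 → t; lat ⌊0.47221/0.0416667⌋ = 11 → l.
Extended square: lon ⌊0.00414/0.00833333⌋ = 0; lat ⌊0.01388/0.00416667⌋ = 3.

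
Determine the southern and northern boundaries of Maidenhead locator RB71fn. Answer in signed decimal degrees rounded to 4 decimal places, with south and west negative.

-78.4583, -78.4167

Field R=17, B=1: +17·20° lon, +1·10° lat → SW at lon 160°, lat -80°.
Square 7, 1: +7·2° lon, +1·1° lat → SW at lon 174°, lat -79°.
Subsquare f=5, n=13: +5·0.0833333° lon, +13·0.0416667° lat → SW at lon 174.417°, lat -78.4583°.
Cell spans 0.0833333° lon × 0.0416667° lat.
south -78.4583, north -78.4167.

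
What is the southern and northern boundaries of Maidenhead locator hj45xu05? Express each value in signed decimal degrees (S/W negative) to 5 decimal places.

5.85417, 5.85833

Field H=7, J=9: +7·20° lon, +9·10° lat → SW at lon -40°, lat 0°.
Square 4, 5: +4·2° lon, +5·1° lat → SW at lon -32°, lat 5°.
Subsquare x=23, u=20: +23·0.0833333° lon, +20·0.0416667° lat → SW at lon -30.0833°, lat 5.83333°.
Extended square 0, 5: +0·0.00833333° lon, +5·0.00416667° lat → SW at lon -30.0833°, lat 5.85417°.
Cell spans 0.00833333° lon × 0.00416667° lat.
south 5.85417, north 5.85833.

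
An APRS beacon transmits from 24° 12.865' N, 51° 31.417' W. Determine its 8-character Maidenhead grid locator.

GL44ff71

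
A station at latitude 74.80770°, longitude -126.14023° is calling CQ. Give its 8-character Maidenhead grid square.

CQ64wt33

Add 180° to longitude and 90° to latitude: 53.85977, 164.80770.
Field: lon ⌊53.85977/20⌋ = 2 → C; lat ⌊164.80770/10⌋ = 16 → Q.
Square: lon ⌊13.85977/2⌋ = 6; lat ⌊4.80770/1⌋ = 4.
Subsquare: lon ⌊1.85977/0.0833333⌋ = 22 → w; lat ⌊0.80770/0.0416667⌋ = 19 → t.
Extended square: lon ⌊0.02644/0.00833333⌋ = 3; lat ⌊0.01603/0.00416667⌋ = 3.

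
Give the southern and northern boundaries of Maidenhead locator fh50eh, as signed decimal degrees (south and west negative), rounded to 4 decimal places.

-19.7083, -19.6667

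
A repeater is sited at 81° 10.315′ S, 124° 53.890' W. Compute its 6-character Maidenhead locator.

CA78nt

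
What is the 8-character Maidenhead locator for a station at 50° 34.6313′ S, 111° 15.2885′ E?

Shift to the Maidenhead origin (180°W, 90°S): lon 291.25481, lat 39.42281.
Field: lon ⌊291.25481/20⌋ = 14 → O; lat ⌊39.42281/10⌋ = 3 → D.
Square: lon ⌊11.25481/2⌋ = 5; lat ⌊9.42281/1⌋ = 9.
Subsquare: lon ⌊1.25481/0.0833333⌋ = 15 → p; lat ⌊0.42281/0.0416667⌋ = 10 → k.
Extended square: lon ⌊0.00481/0.00833333⌋ = 0; lat ⌊0.00615/0.00416667⌋ = 1.

OD59pk01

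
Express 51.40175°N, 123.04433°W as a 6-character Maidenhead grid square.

CO81lj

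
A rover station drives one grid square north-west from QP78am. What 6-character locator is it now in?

QP68xn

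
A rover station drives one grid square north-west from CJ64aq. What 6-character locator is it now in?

CJ54xr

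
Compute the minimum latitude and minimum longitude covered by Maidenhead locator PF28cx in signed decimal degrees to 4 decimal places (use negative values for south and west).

Field P=15, F=5: +15·20° lon, +5·10° lat → SW at lon 120°, lat -40°.
Square 2, 8: +2·2° lon, +8·1° lat → SW at lon 124°, lat -32°.
Subsquare c=2, x=23: +2·0.0833333° lon, +23·0.0416667° lat → SW at lon 124.167°, lat -31.0417°.
latitude -31.0417, longitude 124.1667.

-31.0417, 124.1667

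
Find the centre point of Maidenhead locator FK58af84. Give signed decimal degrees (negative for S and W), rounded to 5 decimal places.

18.22708, -69.92917

Field F=5, K=10: +5·20° lon, +10·10° lat → SW at lon -80°, lat 10°.
Square 5, 8: +5·2° lon, +8·1° lat → SW at lon -70°, lat 18°.
Subsquare a=0, f=5: +0·0.0833333° lon, +5·0.0416667° lat → SW at lon -70°, lat 18.2083°.
Extended square 8, 4: +8·0.00833333° lon, +4·0.00416667° lat → SW at lon -69.9333°, lat 18.225°.
Cell spans 0.00833333° lon × 0.00416667° lat. Centre is SW corner plus half of each.
latitude 18.22708, longitude -69.92917.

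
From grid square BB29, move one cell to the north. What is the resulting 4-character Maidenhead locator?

BC20

Latitude square 9; +1 → 10, wraps to 0, carry into field.
Latitude field B = 1; +1 → 2 = C.
The longitude characters are unchanged.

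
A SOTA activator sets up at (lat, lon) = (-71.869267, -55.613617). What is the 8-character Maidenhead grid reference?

GB28ed61

Add 180° to longitude and 90° to latitude: 124.38638, 18.13073.
Field: 124.38638/20 → 6 → G, 18.13073/10 → 1 → B; chars GB.
Square: 4.38638/2 → 2, 8.13073/1 → 8; chars 28.
Subsquare: 0.38638/0.0833333 → 4 → e, 0.13073/0.0416667 → 3 → d; chars ed.
Extended square: 0.05305/0.00833333 → 6, 0.00573/0.00416667 → 1; chars 61.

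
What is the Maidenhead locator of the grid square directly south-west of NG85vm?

Longitude subsquare v = 21; −1 → 20 = u.
Latitude subsquare m = 12; −1 → 11 = l.

NG85ul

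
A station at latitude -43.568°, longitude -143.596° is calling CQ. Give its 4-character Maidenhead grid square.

Offset from 180°W / 90°S: lon 36.40°, lat 46.43°.
Field: 36.40/20 → 1 → B, 46.43/10 → 4 → E; chars BE.
Square: 16.40/2 → 8, 6.43/1 → 6; chars 86.

BE86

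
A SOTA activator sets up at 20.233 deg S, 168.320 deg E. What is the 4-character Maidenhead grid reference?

RG49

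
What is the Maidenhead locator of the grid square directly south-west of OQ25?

OQ14

Longitude square 2; −1 → 1.
Latitude square 5; −1 → 4.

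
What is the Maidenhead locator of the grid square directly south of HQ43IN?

HQ43im

Latitude subsquare n = 13; −1 → 12 = m.
The longitude characters are unchanged.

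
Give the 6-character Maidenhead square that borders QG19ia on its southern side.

QG18ix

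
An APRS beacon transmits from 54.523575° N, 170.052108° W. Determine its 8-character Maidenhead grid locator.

AO44xm35

Shift to the Maidenhead origin (180°W, 90°S): lon 9.94789, lat 144.52357.
Field: lon ⌊9.94789/20⌋ = 0 → A; lat ⌊144.52357/10⌋ = 14 → O.
Square: lon ⌊9.94789/2⌋ = 4; lat ⌊4.52357/1⌋ = 4.
Subsquare: lon ⌊1.94789/0.0833333⌋ = 23 → x; lat ⌊0.52357/0.0416667⌋ = 12 → m.
Extended square: lon ⌊0.03123/0.00833333⌋ = 3; lat ⌊0.02357/0.00416667⌋ = 5.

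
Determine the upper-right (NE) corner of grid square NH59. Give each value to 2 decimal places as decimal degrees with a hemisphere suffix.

Field N=13, H=7: +13·20° lon, +7·10° lat → SW at lon 80°, lat -20°.
Square 5, 9: +5·2° lon, +9·1° lat → SW at lon 90°, lat -11°.
Cell spans 2° lon × 1° lat. NE corner is SW corner plus one full cell.
latitude 10.00° S, longitude 92.00° E.

10.00° S, 92.00° E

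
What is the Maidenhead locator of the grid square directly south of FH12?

Latitude square 2; −1 → 1.
The longitude characters are unchanged.

FH11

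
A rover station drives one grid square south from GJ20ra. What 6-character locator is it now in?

GI29rx

Latitude subsquare a = 0; −1 → -1, wraps to 23 = x, carry into square.
Latitude square 0; −1 → -1, wraps to 9, carry into field.
Latitude field J = 9; −1 → 8 = I.
The longitude characters are unchanged.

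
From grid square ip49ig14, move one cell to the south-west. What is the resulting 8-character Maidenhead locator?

Longitude extended square 1; −1 → 0.
Latitude extended square 4; −1 → 3.

IP49ig03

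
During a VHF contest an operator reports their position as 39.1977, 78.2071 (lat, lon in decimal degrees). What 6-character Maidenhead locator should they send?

Shift to the Maidenhead origin (180°W, 90°S): lon 258.2071, lat 129.1977.
Field (20°×10°, letters A–R): lon ⌊258.2071/20⌋ = 12 → M; lat ⌊129.1977/10⌋ = 12 → M.
Square (2°×1°, digits 0–9): lon ⌊18.2071/2⌋ = 9; lat ⌊9.1977/1⌋ = 9.
Subsquare (5′×2.5′, letters a–x): lon ⌊0.2071/0.0833333⌋ = 2 → c; lat ⌊0.1977/0.0416667⌋ = 4 → e.

MM99ce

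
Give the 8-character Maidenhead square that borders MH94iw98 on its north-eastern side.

Longitude extended square 9; +1 → 10, wraps to 0, carry into subsquare.
Longitude subsquare i = 8; +1 → 9 = j.
Latitude extended square 8; +1 → 9.

MH94jw09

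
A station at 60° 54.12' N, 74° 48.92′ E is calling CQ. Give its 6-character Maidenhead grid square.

Add 180° to longitude and 90° to latitude: 254.8153, 150.9020.
Field: 254.8153/20 → 12 → M, 150.9020/10 → 15 → P; chars MP.
Square: 14.8153/2 → 7, 0.9020/1 → 0; chars 70.
Subsquare: 0.8153/0.0833333 → 9 → j, 0.9020/0.0416667 → 21 → v; chars jv.

MP70jv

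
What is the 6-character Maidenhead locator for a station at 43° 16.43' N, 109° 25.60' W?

Offset from 180°W / 90°S: lon 70.5733°, lat 133.2738°.
Field (20°×10°, letters A–R): lon ⌊70.5733/20⌋ = 3 → D; lat ⌊133.2738/10⌋ = 13 → N.
Square (2°×1°, digits 0–9): lon ⌊10.5733/2⌋ = 5; lat ⌊3.2738/1⌋ = 3.
Subsquare (5′×2.5′, letters a–x): lon ⌊0.5733/0.0833333⌋ = 6 → g; lat ⌊0.2738/0.0416667⌋ = 6 → g.

DN53gg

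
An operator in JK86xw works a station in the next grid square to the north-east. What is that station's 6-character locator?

Longitude subsquare x = 23; +1 → 24, wraps to 0 = a, carry into square.
Longitude square 8; +1 → 9.
Latitude subsquare w = 22; +1 → 23 = x.

JK96ax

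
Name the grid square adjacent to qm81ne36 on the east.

QM81ne46

Longitude extended square 3; +1 → 4.
The latitude characters are unchanged.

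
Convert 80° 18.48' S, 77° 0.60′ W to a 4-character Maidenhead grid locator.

FA19

Shift to the Maidenhead origin (180°W, 90°S): lon 102.99, lat 9.69.
Field (20°×10°, letters A–R): 102.99/20 → 5 → F, 9.69/10 → 0 → A; chars FA.
Square (2°×1°, digits 0–9): 2.99/2 → 1, 9.69/1 → 9; chars 19.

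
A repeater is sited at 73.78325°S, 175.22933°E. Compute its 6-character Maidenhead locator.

RB76of

Shift to the Maidenhead origin (180°W, 90°S): lon 355.2293, lat 16.2168.
Field (20°×10°, letters A–R): 355.2293/20 → 17 → R, 16.2168/10 → 1 → B; chars RB.
Square (2°×1°, digits 0–9): 15.2293/2 → 7, 6.2168/1 → 6; chars 76.
Subsquare (5′×2.5′, letters a–x): 1.2293/0.0833333 → 14 → o, 0.2168/0.0416667 → 5 → f; chars of.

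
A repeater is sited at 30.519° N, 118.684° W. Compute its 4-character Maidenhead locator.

Offset from 180°W / 90°S: lon 61.32°, lat 120.52°.
Field: 61.32/20 → 3 → D, 120.52/10 → 12 → M; chars DM.
Square: 1.32/2 → 0, 0.52/1 → 0; chars 00.

DM00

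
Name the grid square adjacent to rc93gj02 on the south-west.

Longitude extended square 0; −1 → -1, wraps to 9, carry into subsquare.
Longitude subsquare g = 6; −1 → 5 = f.
Latitude extended square 2; −1 → 1.

RC93fj91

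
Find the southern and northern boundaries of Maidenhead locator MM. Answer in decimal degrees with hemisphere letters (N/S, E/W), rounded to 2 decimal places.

Field M=12, M=12: +12·20° lon, +12·10° lat → SW at lon 60°, lat 30°.
Cell spans 20° lon × 10° lat.
south 30.00° N, north 40.00° N.

30.00° N, 40.00° N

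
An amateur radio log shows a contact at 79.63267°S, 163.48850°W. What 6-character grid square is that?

AB80gi

Add 180° to longitude and 90° to latitude: 16.5115, 10.3673.
Field: lon ⌊16.5115/20⌋ = 0 → A; lat ⌊10.3673/10⌋ = 1 → B.
Square: lon ⌊16.5115/2⌋ = 8; lat ⌊0.3673/1⌋ = 0.
Subsquare: lon ⌊0.5115/0.0833333⌋ = 6 → g; lat ⌊0.3673/0.0416667⌋ = 8 → i.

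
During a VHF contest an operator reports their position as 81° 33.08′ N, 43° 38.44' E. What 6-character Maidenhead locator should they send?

LR11tn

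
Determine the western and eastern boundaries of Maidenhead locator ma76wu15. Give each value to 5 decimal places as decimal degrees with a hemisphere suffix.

Field M=12, A=0: +12·20° lon, +0·10° lat → SW at lon 60°, lat -90°.
Square 7, 6: +7·2° lon, +6·1° lat → SW at lon 74°, lat -84°.
Subsquare w=22, u=20: +22·0.0833333° lon, +20·0.0416667° lat → SW at lon 75.8333°, lat -83.1667°.
Extended square 1, 5: +1·0.00833333° lon, +5·0.00416667° lat → SW at lon 75.8417°, lat -83.1458°.
Cell spans 0.00833333° lon × 0.00416667° lat.
west 75.84167° E, east 75.85000° E.

75.84167° E, 75.85000° E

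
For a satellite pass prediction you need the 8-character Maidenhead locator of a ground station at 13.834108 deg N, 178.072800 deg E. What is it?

Add 180° to longitude and 90° to latitude: 358.07280, 103.83411.
Field: 358.07280/20 → 17 → R, 103.83411/10 → 10 → K; chars RK.
Square: 18.07280/2 → 9, 3.83411/1 → 3; chars 93.
Subsquare: 0.07280/0.0833333 → 0 → a, 0.83411/0.0416667 → 20 → u; chars au.
Extended square: 0.07280/0.00833333 → 8, 0.00077/0.00416667 → 0; chars 80.

RK93au80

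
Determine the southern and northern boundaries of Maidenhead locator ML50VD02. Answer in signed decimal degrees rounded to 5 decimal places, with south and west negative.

20.13333, 20.13750

Field M=12, L=11: +12·20° lon, +11·10° lat → SW at lon 60°, lat 20°.
Square 5, 0: +5·2° lon, +0·1° lat → SW at lon 70°, lat 20°.
Subsquare v=21, d=3: +21·0.0833333° lon, +3·0.0416667° lat → SW at lon 71.75°, lat 20.125°.
Extended square 0, 2: +0·0.00833333° lon, +2·0.00416667° lat → SW at lon 71.75°, lat 20.1333°.
Cell spans 0.00833333° lon × 0.00416667° lat.
south 20.13333, north 20.13750.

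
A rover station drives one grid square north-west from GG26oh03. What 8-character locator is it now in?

GG26nh94

Longitude extended square 0; −1 → -1, wraps to 9, carry into subsquare.
Longitude subsquare o = 14; −1 → 13 = n.
Latitude extended square 3; +1 → 4.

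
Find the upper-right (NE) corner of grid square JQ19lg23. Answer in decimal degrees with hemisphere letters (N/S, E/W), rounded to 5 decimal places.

Field J=9, Q=16: +9·20° lon, +16·10° lat → SW at lon 0°, lat 70°.
Square 1, 9: +1·2° lon, +9·1° lat → SW at lon 2°, lat 79°.
Subsquare l=11, g=6: +11·0.0833333° lon, +6·0.0416667° lat → SW at lon 2.91667°, lat 79.25°.
Extended square 2, 3: +2·0.00833333° lon, +3·0.00416667° lat → SW at lon 2.93333°, lat 79.2625°.
Cell spans 0.00833333° lon × 0.00416667° lat. NE corner is SW corner plus one full cell.
latitude 79.26667° N, longitude 2.94167° E.

79.26667° N, 2.94167° E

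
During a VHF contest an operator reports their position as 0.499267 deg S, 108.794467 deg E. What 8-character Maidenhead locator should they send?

Offset from 180°W / 90°S: lon 288.79447°, lat 89.50073°.
Field: 288.79447/20 → 14 → O, 89.50073/10 → 8 → I; chars OI.
Square: 8.79447/2 → 4, 9.50073/1 → 9; chars 49.
Subsquare: 0.79447/0.0833333 → 9 → j, 0.50073/0.0416667 → 12 → m; chars jm.
Extended square: 0.04447/0.00833333 → 5, 0.00073/0.00416667 → 0; chars 50.

OI49jm50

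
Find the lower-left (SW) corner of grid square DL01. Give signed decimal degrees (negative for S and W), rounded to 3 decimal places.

21.000, -120.000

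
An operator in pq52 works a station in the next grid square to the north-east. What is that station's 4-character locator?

PQ63

Longitude square 5; +1 → 6.
Latitude square 2; +1 → 3.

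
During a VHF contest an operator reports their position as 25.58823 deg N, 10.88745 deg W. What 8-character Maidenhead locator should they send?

IL45no31

Offset from 180°W / 90°S: lon 169.11255°, lat 115.58823°.
Field: 169.11255/20 → 8 → I, 115.58823/10 → 11 → L; chars IL.
Square: 9.11255/2 → 4, 5.58823/1 → 5; chars 45.
Subsquare: 1.11255/0.0833333 → 13 → n, 0.58823/0.0416667 → 14 → o; chars no.
Extended square: 0.02922/0.00833333 → 3, 0.00490/0.00416667 → 1; chars 31.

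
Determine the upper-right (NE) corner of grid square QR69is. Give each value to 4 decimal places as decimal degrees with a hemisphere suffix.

89.7917° N, 152.7500° E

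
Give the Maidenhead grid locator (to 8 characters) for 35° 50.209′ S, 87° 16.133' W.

EF64id79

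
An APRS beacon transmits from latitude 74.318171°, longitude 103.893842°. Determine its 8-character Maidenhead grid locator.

OQ14wh76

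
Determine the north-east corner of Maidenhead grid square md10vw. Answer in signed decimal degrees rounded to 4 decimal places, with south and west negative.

Field M=12, D=3: +12·20° lon, +3·10° lat → SW at lon 60°, lat -60°.
Square 1, 0: +1·2° lon, +0·1° lat → SW at lon 62°, lat -60°.
Subsquare v=21, w=22: +21·0.0833333° lon, +22·0.0416667° lat → SW at lon 63.75°, lat -59.0833°.
Cell spans 0.0833333° lon × 0.0416667° lat. NE corner is SW corner plus one full cell.
latitude -59.0417, longitude 63.8333.

-59.0417, 63.8333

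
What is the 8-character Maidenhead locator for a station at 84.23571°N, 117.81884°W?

DR14cf16

Offset from 180°W / 90°S: lon 62.18116°, lat 174.23571°.
Field (20°×10°, letters A–R): 62.18116/20 → 3 → D, 174.23571/10 → 17 → R; chars DR.
Square (2°×1°, digits 0–9): 2.18116/2 → 1, 4.23571/1 → 4; chars 14.
Subsquare (5′×2.5′, letters a–x): 0.18116/0.0833333 → 2 → c, 0.23571/0.0416667 → 5 → f; chars cf.
Extended square (30″×15″, digits 0–9): 0.01449/0.00833333 → 1, 0.02738/0.00416667 → 6; chars 16.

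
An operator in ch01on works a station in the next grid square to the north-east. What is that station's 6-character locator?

Longitude subsquare o = 14; +1 → 15 = p.
Latitude subsquare n = 13; +1 → 14 = o.

CH01po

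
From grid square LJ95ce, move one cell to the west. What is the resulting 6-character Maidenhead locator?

LJ95be

Longitude subsquare c = 2; −1 → 1 = b.
The latitude characters are unchanged.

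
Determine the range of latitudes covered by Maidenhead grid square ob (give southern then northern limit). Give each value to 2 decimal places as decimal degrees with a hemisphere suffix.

80.00° S, 70.00° S

Field O=14, B=1: +14·20° lon, +1·10° lat → SW at lon 100°, lat -80°.
Cell spans 20° lon × 10° lat.
south 80.00° S, north 70.00° S.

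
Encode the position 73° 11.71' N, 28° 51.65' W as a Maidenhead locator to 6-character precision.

HQ53ne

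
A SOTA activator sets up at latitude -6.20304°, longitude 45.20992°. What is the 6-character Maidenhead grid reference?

LI23ot

Shift to the Maidenhead origin (180°W, 90°S): lon 225.2099, lat 83.7970.
Field (20°×10°, letters A–R): lon ⌊225.2099/20⌋ = 11 → L; lat ⌊83.7970/10⌋ = 8 → I.
Square (2°×1°, digits 0–9): lon ⌊5.2099/2⌋ = 2; lat ⌊3.7970/1⌋ = 3.
Subsquare (5′×2.5′, letters a–x): lon ⌊1.2099/0.0833333⌋ = 14 → o; lat ⌊0.7970/0.0416667⌋ = 19 → t.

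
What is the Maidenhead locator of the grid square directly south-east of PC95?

Longitude square 9; +1 → 10, wraps to 0, carry into field.
Longitude field P = 15; +1 → 16 = Q.
Latitude square 5; −1 → 4.

QC04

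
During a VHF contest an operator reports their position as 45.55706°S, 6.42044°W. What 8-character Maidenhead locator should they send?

IE64sk96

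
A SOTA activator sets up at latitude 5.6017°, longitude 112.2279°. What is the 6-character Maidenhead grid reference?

Offset from 180°W / 90°S: lon 292.2279°, lat 95.6017°.
Field: lon ⌊292.2279/20⌋ = 14 → O; lat ⌊95.6017/10⌋ = 9 → J.
Square: lon ⌊12.2279/2⌋ = 6; lat ⌊5.6017/1⌋ = 5.
Subsquare: lon ⌊0.2279/0.0833333⌋ = 2 → c; lat ⌊0.6017/0.0416667⌋ = 14 → o.

OJ65co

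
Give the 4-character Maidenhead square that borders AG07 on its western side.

RG97

Longitude square 0; −1 → -1, wraps to 9, carry into field.
Longitude field A = 0; −1 → -1, wraps to 17 = R, wrapping around the antimeridian.
The latitude characters are unchanged.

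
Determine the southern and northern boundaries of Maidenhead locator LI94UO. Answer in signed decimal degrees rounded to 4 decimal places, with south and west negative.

-5.4167, -5.3750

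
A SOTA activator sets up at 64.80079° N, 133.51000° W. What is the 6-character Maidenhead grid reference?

CP34ft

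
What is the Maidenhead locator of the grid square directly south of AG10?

AF19

Latitude square 0; −1 → -1, wraps to 9, carry into field.
Latitude field G = 6; −1 → 5 = F.
The longitude characters are unchanged.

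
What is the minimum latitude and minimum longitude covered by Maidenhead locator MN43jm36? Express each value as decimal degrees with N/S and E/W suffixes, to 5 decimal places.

Field M=12, N=13: +12·20° lon, +13·10° lat → SW at lon 60°, lat 40°.
Square 4, 3: +4·2° lon, +3·1° lat → SW at lon 68°, lat 43°.
Subsquare j=9, m=12: +9·0.0833333° lon, +12·0.0416667° lat → SW at lon 68.75°, lat 43.5°.
Extended square 3, 6: +3·0.00833333° lon, +6·0.00416667° lat → SW at lon 68.775°, lat 43.525°.
latitude 43.52500° N, longitude 68.77500° E.

43.52500° N, 68.77500° E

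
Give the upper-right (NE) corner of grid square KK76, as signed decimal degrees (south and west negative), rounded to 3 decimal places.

Field K=10, K=10: +10·20° lon, +10·10° lat → SW at lon 20°, lat 10°.
Square 7, 6: +7·2° lon, +6·1° lat → SW at lon 34°, lat 16°.
Cell spans 2° lon × 1° lat. NE corner is SW corner plus one full cell.
latitude 17.000, longitude 36.000.

17.000, 36.000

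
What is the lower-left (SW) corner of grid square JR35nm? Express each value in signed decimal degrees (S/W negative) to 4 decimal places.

85.5000, 7.0833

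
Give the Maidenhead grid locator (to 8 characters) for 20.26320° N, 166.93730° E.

RL30lg23

Add 180° to longitude and 90° to latitude: 346.93730, 110.26320.
Field: lon ⌊346.93730/20⌋ = 17 → R; lat ⌊110.26320/10⌋ = 11 → L.
Square: lon ⌊6.93730/2⌋ = 3; lat ⌊0.26320/1⌋ = 0.
Subsquare: lon ⌊0.93730/0.0833333⌋ = 11 → l; lat ⌊0.26320/0.0416667⌋ = 6 → g.
Extended square: lon ⌊0.02063/0.00833333⌋ = 2; lat ⌊0.01320/0.00416667⌋ = 3.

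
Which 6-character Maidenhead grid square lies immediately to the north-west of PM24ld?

PM24ke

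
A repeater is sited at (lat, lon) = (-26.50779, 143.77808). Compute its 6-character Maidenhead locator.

QG13vl

Add 180° to longitude and 90° to latitude: 323.7781, 63.4922.
Field: lon ⌊323.7781/20⌋ = 16 → Q; lat ⌊63.4922/10⌋ = 6 → G.
Square: lon ⌊3.7781/2⌋ = 1; lat ⌊3.4922/1⌋ = 3.
Subsquare: lon ⌊1.7781/0.0833333⌋ = 21 → v; lat ⌊0.4922/0.0416667⌋ = 11 → l.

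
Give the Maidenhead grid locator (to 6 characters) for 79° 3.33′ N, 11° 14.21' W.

Offset from 180°W / 90°S: lon 168.7632°, lat 169.0555°.
Field (20°×10°, letters A–R): lon ⌊168.7632/20⌋ = 8 → I; lat ⌊169.0555/10⌋ = 16 → Q.
Square (2°×1°, digits 0–9): lon ⌊8.7632/2⌋ = 4; lat ⌊9.0555/1⌋ = 9.
Subsquare (5′×2.5′, letters a–x): lon ⌊0.7632/0.0833333⌋ = 9 → j; lat ⌊0.0555/0.0416667⌋ = 1 → b.

IQ49jb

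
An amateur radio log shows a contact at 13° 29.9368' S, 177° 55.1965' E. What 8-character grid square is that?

RH86xm00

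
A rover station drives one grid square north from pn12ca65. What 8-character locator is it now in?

PN12ca66

Latitude extended square 5; +1 → 6.
The longitude characters are unchanged.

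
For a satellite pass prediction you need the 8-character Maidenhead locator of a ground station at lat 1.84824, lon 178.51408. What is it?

RJ91gu13

Offset from 180°W / 90°S: lon 358.51408°, lat 91.84824°.
Field: 358.51408/20 → 17 → R, 91.84824/10 → 9 → J; chars RJ.
Square: 18.51408/2 → 9, 1.84824/1 → 1; chars 91.
Subsquare: 0.51408/0.0833333 → 6 → g, 0.84824/0.0416667 → 20 → u; chars gu.
Extended square: 0.01408/0.00833333 → 1, 0.01491/0.00416667 → 3; chars 13.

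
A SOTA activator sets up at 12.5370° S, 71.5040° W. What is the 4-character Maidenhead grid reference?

FH47

Shift to the Maidenhead origin (180°W, 90°S): lon 108.50, lat 77.46.
Field (20°×10°, letters A–R): 108.50/20 → 5 → F, 77.46/10 → 7 → H; chars FH.
Square (2°×1°, digits 0–9): 8.50/2 → 4, 7.46/1 → 7; chars 47.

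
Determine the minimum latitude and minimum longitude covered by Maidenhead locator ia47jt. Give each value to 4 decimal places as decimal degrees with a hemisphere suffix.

Field I=8, A=0: +8·20° lon, +0·10° lat → SW at lon -20°, lat -90°.
Square 4, 7: +4·2° lon, +7·1° lat → SW at lon -12°, lat -83°.
Subsquare j=9, t=19: +9·0.0833333° lon, +19·0.0416667° lat → SW at lon -11.25°, lat -82.2083°.
latitude 82.2083° S, longitude 11.2500° W.

82.2083° S, 11.2500° W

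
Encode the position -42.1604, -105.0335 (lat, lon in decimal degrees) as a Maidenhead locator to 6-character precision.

Shift to the Maidenhead origin (180°W, 90°S): lon 74.9665, lat 47.8396.
Field (20°×10°, letters A–R): lon ⌊74.9665/20⌋ = 3 → D; lat ⌊47.8396/10⌋ = 4 → E.
Square (2°×1°, digits 0–9): lon ⌊14.9665/2⌋ = 7; lat ⌊7.8396/1⌋ = 7.
Subsquare (5′×2.5′, letters a–x): lon ⌊0.9665/0.0833333⌋ = 11 → l; lat ⌊0.8396/0.0416667⌋ = 20 → u.

DE77lu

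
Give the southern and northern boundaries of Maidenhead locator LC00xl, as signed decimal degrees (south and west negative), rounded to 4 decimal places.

-69.5417, -69.5000

Field L=11, C=2: +11·20° lon, +2·10° lat → SW at lon 40°, lat -70°.
Square 0, 0: +0·2° lon, +0·1° lat → SW at lon 40°, lat -70°.
Subsquare x=23, l=11: +23·0.0833333° lon, +11·0.0416667° lat → SW at lon 41.9167°, lat -69.5417°.
Cell spans 0.0833333° lon × 0.0416667° lat.
south -69.5417, north -69.5000.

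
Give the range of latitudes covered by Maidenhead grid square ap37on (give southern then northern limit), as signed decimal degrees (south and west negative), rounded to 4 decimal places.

67.5417, 67.5833

Field A=0, P=15: +0·20° lon, +15·10° lat → SW at lon -180°, lat 60°.
Square 3, 7: +3·2° lon, +7·1° lat → SW at lon -174°, lat 67°.
Subsquare o=14, n=13: +14·0.0833333° lon, +13·0.0416667° lat → SW at lon -172.833°, lat 67.5417°.
Cell spans 0.0833333° lon × 0.0416667° lat.
south 67.5417, north 67.5833.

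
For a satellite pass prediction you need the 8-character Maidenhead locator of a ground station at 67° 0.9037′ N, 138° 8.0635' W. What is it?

CP07wa33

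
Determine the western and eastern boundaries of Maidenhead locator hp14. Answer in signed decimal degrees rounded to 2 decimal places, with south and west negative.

Field H=7, P=15: +7·20° lon, +15·10° lat → SW at lon -40°, lat 60°.
Square 1, 4: +1·2° lon, +4·1° lat → SW at lon -38°, lat 64°.
Cell spans 2° lon × 1° lat.
west -38.00, east -36.00.

-38.00, -36.00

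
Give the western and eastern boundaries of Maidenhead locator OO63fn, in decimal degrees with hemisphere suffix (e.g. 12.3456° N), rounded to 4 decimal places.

112.4167° E, 112.5000° E

Field O=14, O=14: +14·20° lon, +14·10° lat → SW at lon 100°, lat 50°.
Square 6, 3: +6·2° lon, +3·1° lat → SW at lon 112°, lat 53°.
Subsquare f=5, n=13: +5·0.0833333° lon, +13·0.0416667° lat → SW at lon 112.417°, lat 53.5417°.
Cell spans 0.0833333° lon × 0.0416667° lat.
west 112.4167° E, east 112.5000° E.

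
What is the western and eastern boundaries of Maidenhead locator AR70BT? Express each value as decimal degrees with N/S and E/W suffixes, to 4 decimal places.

Field A=0, R=17: +0·20° lon, +17·10° lat → SW at lon -180°, lat 80°.
Square 7, 0: +7·2° lon, +0·1° lat → SW at lon -166°, lat 80°.
Subsquare b=1, t=19: +1·0.0833333° lon, +19·0.0416667° lat → SW at lon -165.917°, lat 80.7917°.
Cell spans 0.0833333° lon × 0.0416667° lat.
west 165.9167° W, east 165.8333° W.

165.9167° W, 165.8333° W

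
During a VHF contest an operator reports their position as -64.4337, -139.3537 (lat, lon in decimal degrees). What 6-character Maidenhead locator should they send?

CC05hn

Offset from 180°W / 90°S: lon 40.6463°, lat 25.5663°.
Field: lon ⌊40.6463/20⌋ = 2 → C; lat ⌊25.5663/10⌋ = 2 → C.
Square: lon ⌊0.6463/2⌋ = 0; lat ⌊5.5663/1⌋ = 5.
Subsquare: lon ⌊0.6463/0.0833333⌋ = 7 → h; lat ⌊0.5663/0.0416667⌋ = 13 → n.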